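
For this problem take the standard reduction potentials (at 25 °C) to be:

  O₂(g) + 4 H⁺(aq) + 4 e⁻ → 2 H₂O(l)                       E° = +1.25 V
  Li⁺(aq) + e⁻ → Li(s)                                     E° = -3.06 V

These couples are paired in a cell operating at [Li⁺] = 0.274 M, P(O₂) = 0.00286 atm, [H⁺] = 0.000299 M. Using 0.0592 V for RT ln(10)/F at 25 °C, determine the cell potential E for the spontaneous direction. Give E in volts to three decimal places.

+4.097 V

O₂/H₂O is the cathode (higher E°), Li⁺/Li the anode: E°cell = +1.25 − (-3.06) = +4.31 V, n = 4.
Overall: O₂(g) + 4 H⁺(aq) + 4 Li(s) → 2 H₂O(l) + 4 Li⁺(aq)
Q = [Li⁺]^4 / (P(O₂)·[H⁺]^4); log Q = 14.392.
E = E° − (0.0592/n) log Q = +4.31 − (0.0592/4)(14.392) = +4.097 V.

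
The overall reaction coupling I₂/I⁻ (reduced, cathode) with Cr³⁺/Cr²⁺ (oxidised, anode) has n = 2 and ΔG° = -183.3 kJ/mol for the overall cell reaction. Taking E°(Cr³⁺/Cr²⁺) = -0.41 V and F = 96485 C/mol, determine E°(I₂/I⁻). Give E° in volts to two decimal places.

E°cell = −ΔG°/(nF) = −(-183.3×10³)/((2)(96485)) = +0.950 V.
Since I₂/I⁻ is the cathode and Cr³⁺/Cr²⁺ the anode, E°cell = E°(I₂/I⁻) − E°(Cr³⁺/Cr²⁺).
So E°(I₂/I⁻) = E°cell + E°(Cr³⁺/Cr²⁺) = +0.950 + (-0.41) = +0.54 V.

+0.54 V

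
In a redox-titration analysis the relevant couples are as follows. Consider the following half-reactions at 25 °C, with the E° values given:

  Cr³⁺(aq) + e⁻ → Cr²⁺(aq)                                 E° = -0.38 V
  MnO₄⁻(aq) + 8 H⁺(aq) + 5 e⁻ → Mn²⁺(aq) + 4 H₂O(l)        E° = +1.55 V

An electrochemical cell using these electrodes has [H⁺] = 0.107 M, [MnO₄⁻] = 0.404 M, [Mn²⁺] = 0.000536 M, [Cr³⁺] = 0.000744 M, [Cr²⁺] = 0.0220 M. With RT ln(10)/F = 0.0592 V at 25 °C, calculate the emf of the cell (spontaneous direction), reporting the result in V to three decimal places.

+1.959 V

MnO₄⁻/Mn²⁺ is the cathode (higher E°), Cr³⁺/Cr²⁺ the anode: E°cell = +1.55 − (-0.38) = +1.93 V, n = 5.
Overall: MnO₄⁻(aq) + 8 H⁺(aq) + 5 Cr²⁺(aq) → Mn²⁺(aq) + 4 H₂O(l) + 5 Cr³⁺(aq)
Q = [Mn²⁺]·[Cr³⁺]^5 / ([MnO₄⁻]·[H⁺]^8·[Cr²⁺]^5); log Q = -2.467.
E = E° − (0.0592/n) log Q = +1.93 − (0.0592/5)(-2.467) = +1.959 V.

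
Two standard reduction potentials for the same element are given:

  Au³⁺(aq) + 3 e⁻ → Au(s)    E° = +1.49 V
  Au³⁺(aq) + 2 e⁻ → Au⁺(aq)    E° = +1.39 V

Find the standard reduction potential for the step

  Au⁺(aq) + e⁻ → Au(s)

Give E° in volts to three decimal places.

Sequential free energies add, so n₃E°₃ = n₁E°₁ + n₂E°₂.
With n₃ = 3, and the known step contributing 2×(+1.39) V, the unknown satisfies 1·E° = 3×(+1.49) − 2×(+1.39) = +1.690.
E° = +1.690 / 1 = +1.690 V.

+1.690 V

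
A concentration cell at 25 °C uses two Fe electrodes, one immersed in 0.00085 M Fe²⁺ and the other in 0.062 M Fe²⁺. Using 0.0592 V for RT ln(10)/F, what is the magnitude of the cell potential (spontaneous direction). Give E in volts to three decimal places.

+0.055 V

For a concentration cell E°cell = 0. The 0.062 M side is the cathode (reduction is favoured where [Fe²⁺] is higher).
With n = 2, E = −(0.0592/2) log([Fe²⁺]ₐₙ/[Fe²⁺]꜀ₐₜ) = −(0.0592/2) log(0.00085/0.062) = −(0.0592/2)(-1.863) = +0.055 V.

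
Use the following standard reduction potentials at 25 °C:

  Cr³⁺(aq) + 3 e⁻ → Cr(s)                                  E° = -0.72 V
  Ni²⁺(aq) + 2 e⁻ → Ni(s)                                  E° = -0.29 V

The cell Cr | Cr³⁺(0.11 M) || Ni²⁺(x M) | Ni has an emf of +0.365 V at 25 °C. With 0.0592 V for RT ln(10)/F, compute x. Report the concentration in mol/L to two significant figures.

Ni²⁺/Ni is the cathode, Cr³⁺/Cr the anode: E°cell = +0.43 V, n = 6.
Overall reaction: 3 Ni²⁺(aq) + 2 Cr(s) → 3 Ni(s) + 2 Cr³⁺(aq); Q = [Cr³⁺]^2/[Ni²⁺]^3.
From E = E° − (0.0592/n) log Q: log Q = (E° − E)·n/0.0592 = (+0.43 − (+0.365))·6/0.0592 = 6.5878.
So 3·log[Ni²⁺] = 2·log(0.11) − log Q = -1.9172 − (6.5878) = -8.5050; log[Ni²⁺] = -8.5050 / 3 = -2.8350; [Ni²⁺] = 10^(-2.8350) ≈ 0.0015 M.

0.0015 M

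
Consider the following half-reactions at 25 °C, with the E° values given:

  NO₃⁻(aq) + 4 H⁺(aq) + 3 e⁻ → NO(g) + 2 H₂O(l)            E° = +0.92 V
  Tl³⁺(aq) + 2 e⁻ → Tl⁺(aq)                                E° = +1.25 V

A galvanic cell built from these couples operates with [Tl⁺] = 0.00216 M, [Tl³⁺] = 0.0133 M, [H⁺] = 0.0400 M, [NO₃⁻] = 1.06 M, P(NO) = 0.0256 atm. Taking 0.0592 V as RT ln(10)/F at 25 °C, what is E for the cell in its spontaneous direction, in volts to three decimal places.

Tl³⁺/Tl⁺ is the cathode (higher E°), NO₃⁻/NO the anode: E°cell = +1.25 − (+0.92) = +0.33 V, n = 6.
Overall: 3 Tl³⁺(aq) + 2 NO(g) + 4 H₂O(l) → 3 Tl⁺(aq) + 2 NO₃⁻(aq) + 8 H⁺(aq)
Q = [Tl⁺]^3·[NO₃⁻]^2·[H⁺]^8 / ([Tl³⁺]^3·P(NO)^2); log Q = -10.318.
E = E° − (0.0592/n) log Q = +0.33 − (0.0592/6)(-10.318) = +0.432 V.

+0.432 V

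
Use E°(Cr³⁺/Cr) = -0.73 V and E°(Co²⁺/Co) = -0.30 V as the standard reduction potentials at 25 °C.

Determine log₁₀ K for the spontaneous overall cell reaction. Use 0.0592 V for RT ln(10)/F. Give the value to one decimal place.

43.6

Cathode: Co²⁺/Co; anode: Cr³⁺/Cr. E°cell = +0.43 V, n = 6.
log K = nE°cell / 0.0592 = (6)(+0.43) / 0.0592 = 43.6.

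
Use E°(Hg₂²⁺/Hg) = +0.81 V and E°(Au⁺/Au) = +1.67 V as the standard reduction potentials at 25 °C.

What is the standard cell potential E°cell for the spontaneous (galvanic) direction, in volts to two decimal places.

+0.86 V

The Au⁺/Au couple has the higher reduction potential, so it is the cathode; Hg₂²⁺/Hg is oxidised at the anode.
E°cell = E°(cathode) − E°(anode) = (+1.67) − (+0.81) = +0.86 V.
Since E°cell > 0, the reaction is spontaneous under standard conditions.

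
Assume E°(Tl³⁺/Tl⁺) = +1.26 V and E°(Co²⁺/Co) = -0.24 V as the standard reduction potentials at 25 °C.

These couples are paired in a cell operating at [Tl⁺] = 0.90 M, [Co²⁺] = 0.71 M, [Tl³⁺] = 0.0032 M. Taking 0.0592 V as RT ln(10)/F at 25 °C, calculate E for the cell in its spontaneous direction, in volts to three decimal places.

+1.432 V

Tl³⁺/Tl⁺ is the cathode (higher E°), Co²⁺/Co the anode: E°cell = +1.26 − (-0.24) = +1.50 V, n = 2.
Overall: Tl³⁺(aq) + Co(s) → Tl⁺(aq) + Co²⁺(aq)
Q = [Tl⁺]·[Co²⁺] / ([Tl³⁺]); log Q = 2.300.
E = E° − (0.0592/n) log Q = +1.50 − (0.0592/2)(2.300) = +1.432 V.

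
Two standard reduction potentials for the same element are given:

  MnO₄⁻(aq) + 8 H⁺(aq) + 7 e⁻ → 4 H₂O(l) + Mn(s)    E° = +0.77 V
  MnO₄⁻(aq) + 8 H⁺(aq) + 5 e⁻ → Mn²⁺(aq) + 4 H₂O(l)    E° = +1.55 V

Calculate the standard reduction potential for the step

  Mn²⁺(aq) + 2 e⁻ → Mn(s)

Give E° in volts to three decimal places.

-1.180 V

Sequential free energies add, so n₃E°₃ = n₁E°₁ + n₂E°₂.
With n₃ = 7, and the known step contributing 5×(+1.55) V, the unknown satisfies 2·E° = 7×(+0.77) − 5×(+1.55) = -2.360.
E° = -2.360 / 2 = -1.180 V.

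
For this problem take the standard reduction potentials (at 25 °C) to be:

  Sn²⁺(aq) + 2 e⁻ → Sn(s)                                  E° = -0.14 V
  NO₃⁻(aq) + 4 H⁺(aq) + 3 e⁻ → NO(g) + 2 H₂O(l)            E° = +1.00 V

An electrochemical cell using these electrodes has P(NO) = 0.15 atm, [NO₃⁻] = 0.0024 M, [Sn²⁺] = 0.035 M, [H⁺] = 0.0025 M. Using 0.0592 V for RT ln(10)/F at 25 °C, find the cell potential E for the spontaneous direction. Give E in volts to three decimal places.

+0.942 V

NO₃⁻/NO is the cathode (higher E°), Sn²⁺/Sn the anode: E°cell = +1.00 − (-0.14) = +1.14 V, n = 6.
Overall: 2 NO₃⁻(aq) + 8 H⁺(aq) + 3 Sn(s) → 2 NO(g) + 4 H₂O(l) + 3 Sn²⁺(aq)
Q = P(NO)^2·[Sn²⁺]^3 / ([NO₃⁻]^2·[H⁺]^8); log Q = 20.040.
E = E° − (0.0592/n) log Q = +1.14 − (0.0592/6)(20.040) = +0.942 V.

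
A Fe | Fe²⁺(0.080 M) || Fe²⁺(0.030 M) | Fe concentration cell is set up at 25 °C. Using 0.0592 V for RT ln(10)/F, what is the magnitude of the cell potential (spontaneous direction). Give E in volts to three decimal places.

For a concentration cell E°cell = 0. The 0.080 M side is the cathode (reduction is favoured where [Fe²⁺] is higher).
With n = 2, E = −(0.0592/2) log([Fe²⁺]ₐₙ/[Fe²⁺]꜀ₐₜ) = −(0.0592/2) log(0.03/0.08) = −(0.0592/2)(-0.426) = +0.013 V.

+0.013 V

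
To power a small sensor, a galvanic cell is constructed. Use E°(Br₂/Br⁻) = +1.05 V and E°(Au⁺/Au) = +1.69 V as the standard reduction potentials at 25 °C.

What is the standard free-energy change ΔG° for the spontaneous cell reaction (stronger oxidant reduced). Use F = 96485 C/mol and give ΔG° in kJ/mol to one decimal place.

Au⁺/Au (E° = +1.69 V) is the cathode; Br₂/Br⁻ (E° = +1.05 V) is the anode, so E°cell = +0.64 V.
Balancing electrons gives n = 2 (lcm of 1 and 2).
ΔG° = −nFE° = −(2)(96485)(+0.64) = -123,501 J = -123.5 kJ/mol.

-123.5 kJ/mol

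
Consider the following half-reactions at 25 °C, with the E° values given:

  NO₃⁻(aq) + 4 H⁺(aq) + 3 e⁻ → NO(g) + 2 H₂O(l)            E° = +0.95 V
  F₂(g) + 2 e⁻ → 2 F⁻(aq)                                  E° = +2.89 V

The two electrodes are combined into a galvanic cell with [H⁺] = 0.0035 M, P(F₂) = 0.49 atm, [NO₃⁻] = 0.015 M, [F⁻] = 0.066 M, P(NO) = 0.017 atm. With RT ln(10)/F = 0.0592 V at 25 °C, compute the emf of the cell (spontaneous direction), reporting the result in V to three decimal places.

+2.196 V

F₂/F⁻ is the cathode (higher E°), NO₃⁻/NO the anode: E°cell = +2.89 − (+0.95) = +1.94 V, n = 6.
Overall: 3 F₂(g) + 2 NO(g) + 4 H₂O(l) → 6 F⁻(aq) + 2 NO₃⁻(aq) + 8 H⁺(aq)
Q = [F⁻]^6·[NO₃⁻]^2·[H⁺]^8 / (P(F₂)^3·P(NO)^2); log Q = -25.909.
E = E° − (0.0592/n) log Q = +1.94 − (0.0592/6)(-25.909) = +2.196 V.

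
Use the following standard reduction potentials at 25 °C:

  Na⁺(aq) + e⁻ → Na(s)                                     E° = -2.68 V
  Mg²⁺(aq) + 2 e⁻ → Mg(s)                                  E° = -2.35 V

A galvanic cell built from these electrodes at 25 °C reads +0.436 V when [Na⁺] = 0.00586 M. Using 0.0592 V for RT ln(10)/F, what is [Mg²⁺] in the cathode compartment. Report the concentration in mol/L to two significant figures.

0.13 M

Mg²⁺/Mg is the cathode, Na⁺/Na the anode: E°cell = +0.33 V, n = 2.
Overall reaction: Mg²⁺(aq) + 2 Na(s) → Mg(s) + 2 Na⁺(aq); Q = [Na⁺]^2/[Mg²⁺]^1.
From E = E° − (0.0592/n) log Q: log Q = (E° − E)·n/0.0592 = (+0.33 − (+0.436))·2/0.0592 = -3.5811.
So 1·log[Mg²⁺] = 2·log(0.00586) − log Q = -4.4642 − (-3.5811) = -0.8831; [Mg²⁺] = 10^(-0.8831) ≈ 0.13 M.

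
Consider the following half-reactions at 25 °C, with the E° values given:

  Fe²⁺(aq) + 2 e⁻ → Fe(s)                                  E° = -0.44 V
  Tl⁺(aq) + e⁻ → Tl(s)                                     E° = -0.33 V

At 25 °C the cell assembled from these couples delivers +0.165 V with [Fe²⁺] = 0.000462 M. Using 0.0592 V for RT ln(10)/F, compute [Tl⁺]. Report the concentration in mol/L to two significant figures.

Tl⁺/Tl is the cathode, Fe²⁺/Fe the anode: E°cell = +0.11 V, n = 2.
Overall reaction: 2 Tl⁺(aq) + Fe(s) → 2 Tl(s) + Fe²⁺(aq); Q = [Fe²⁺]^1/[Tl⁺]^2.
From E = E° − (0.0592/n) log Q: log Q = (E° − E)·n/0.0592 = (+0.11 − (+0.165))·2/0.0592 = -1.8581.
So 2·log[Tl⁺] = 1·log(0.000462) − log Q = -3.3354 − (-1.8581) = -1.4773; log[Tl⁺] = -1.4773 / 2 = -0.7387; [Tl⁺] = 10^(-0.7387) ≈ 0.18 M.

0.18 M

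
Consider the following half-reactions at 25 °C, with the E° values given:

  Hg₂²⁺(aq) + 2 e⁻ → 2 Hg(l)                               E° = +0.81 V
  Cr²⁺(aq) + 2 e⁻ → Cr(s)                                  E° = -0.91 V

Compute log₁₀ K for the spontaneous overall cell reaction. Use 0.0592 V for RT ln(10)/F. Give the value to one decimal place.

58.1

Cathode: Hg₂²⁺/Hg; anode: Cr²⁺/Cr. E°cell = +1.72 V, n = 2.
log K = nE°cell / 0.0592 = (2)(+1.72) / 0.0592 = 58.1.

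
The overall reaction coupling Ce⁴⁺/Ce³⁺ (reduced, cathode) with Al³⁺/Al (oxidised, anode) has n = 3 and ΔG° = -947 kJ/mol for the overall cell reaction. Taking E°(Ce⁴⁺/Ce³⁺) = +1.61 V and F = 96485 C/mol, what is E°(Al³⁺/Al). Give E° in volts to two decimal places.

E°cell = −ΔG°/(nF) = −(-947×10³)/((3)(96485)) = +3.272 V.
Since Ce⁴⁺/Ce³⁺ is the cathode and Al³⁺/Al the anode, E°cell = E°(Ce⁴⁺/Ce³⁺) − E°(Al³⁺/Al).
So E°(Al³⁺/Al) = E°(Ce⁴⁺/Ce³⁺) − E°cell = (+1.61) − (+3.272) = -1.66 V.

-1.66 V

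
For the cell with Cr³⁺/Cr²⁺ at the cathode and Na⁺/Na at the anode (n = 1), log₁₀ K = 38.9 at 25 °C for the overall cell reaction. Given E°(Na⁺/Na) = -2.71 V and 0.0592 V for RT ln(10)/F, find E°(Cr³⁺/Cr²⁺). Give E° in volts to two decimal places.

E°cell = (0.0592/n)·log K = (0.0592/1)(38.9) = +2.303 V.
Since Cr³⁺/Cr²⁺ is the cathode and Na⁺/Na the anode, E°cell = E°(Cr³⁺/Cr²⁺) − E°(Na⁺/Na).
So E°(Cr³⁺/Cr²⁺) = E°cell + E°(Na⁺/Na) = +2.303 + (-2.71) = -0.41 V.

-0.41 V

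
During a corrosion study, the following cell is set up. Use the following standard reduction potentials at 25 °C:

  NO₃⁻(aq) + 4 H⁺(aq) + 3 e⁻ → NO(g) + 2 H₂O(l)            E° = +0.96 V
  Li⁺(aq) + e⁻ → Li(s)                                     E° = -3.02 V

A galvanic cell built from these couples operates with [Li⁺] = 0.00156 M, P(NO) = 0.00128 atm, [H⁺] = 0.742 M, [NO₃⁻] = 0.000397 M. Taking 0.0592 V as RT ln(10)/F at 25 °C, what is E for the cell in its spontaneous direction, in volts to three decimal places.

NO₃⁻/NO is the cathode (higher E°), Li⁺/Li the anode: E°cell = +0.96 − (-3.02) = +3.98 V, n = 3.
Overall: NO₃⁻(aq) + 4 H⁺(aq) + 3 Li(s) → NO(g) + 2 H₂O(l) + 3 Li⁺(aq)
Q = P(NO)·[Li⁺]^3 / ([NO₃⁻]·[H⁺]^4); log Q = -7.394.
E = E° − (0.0592/n) log Q = +3.98 − (0.0592/3)(-7.394) = +4.126 V.

+4.126 V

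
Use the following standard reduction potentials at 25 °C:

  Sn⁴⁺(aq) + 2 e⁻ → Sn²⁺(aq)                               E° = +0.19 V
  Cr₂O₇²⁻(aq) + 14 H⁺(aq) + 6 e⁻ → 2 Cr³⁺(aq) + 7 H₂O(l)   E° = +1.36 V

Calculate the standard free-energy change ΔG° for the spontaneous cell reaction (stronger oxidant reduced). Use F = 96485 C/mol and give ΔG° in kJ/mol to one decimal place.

Cr₂O₇²⁻/Cr³⁺ (E° = +1.36 V) is the cathode; Sn⁴⁺/Sn²⁺ (E° = +0.19 V) is the anode, so E°cell = +1.17 V.
Balancing electrons gives n = 6 (lcm of 6 and 2).
ΔG° = −nFE° = −(6)(96485)(+1.17) = -677,325 J = -677.3 kJ/mol.

-677.3 kJ/mol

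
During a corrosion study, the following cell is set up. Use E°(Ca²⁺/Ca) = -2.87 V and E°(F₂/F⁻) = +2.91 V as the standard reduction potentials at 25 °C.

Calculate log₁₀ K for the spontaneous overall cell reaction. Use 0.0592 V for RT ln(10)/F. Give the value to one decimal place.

Cathode: F₂/F⁻; anode: Ca²⁺/Ca. E°cell = +5.78 V, n = 2.
log K = nE°cell / 0.0592 = (2)(+5.78) / 0.0592 = 195.3.

195.3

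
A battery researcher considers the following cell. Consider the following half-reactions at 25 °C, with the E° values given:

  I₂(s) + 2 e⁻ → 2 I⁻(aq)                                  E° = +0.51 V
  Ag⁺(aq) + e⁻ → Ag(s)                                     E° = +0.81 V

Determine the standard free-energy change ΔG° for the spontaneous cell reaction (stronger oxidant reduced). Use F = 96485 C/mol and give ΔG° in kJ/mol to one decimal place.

-57.9 kJ/mol

Ag⁺/Ag (E° = +0.81 V) is the cathode; I₂/I⁻ (E° = +0.51 V) is the anode, so E°cell = +0.30 V.
Balancing electrons gives n = 2 (lcm of 1 and 2).
ΔG° = −nFE° = −(2)(96485)(+0.30) = -57,891 J = -57.9 kJ/mol.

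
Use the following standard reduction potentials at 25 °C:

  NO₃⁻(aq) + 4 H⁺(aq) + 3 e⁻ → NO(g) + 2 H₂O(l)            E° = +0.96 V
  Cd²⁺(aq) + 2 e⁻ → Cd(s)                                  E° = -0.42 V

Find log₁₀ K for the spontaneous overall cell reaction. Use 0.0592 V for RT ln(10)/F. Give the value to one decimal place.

139.9

Cathode: NO₃⁻/NO; anode: Cd²⁺/Cd. E°cell = +1.38 V, n = 6.
log K = nE°cell / 0.0592 = (6)(+1.38) / 0.0592 = 139.9.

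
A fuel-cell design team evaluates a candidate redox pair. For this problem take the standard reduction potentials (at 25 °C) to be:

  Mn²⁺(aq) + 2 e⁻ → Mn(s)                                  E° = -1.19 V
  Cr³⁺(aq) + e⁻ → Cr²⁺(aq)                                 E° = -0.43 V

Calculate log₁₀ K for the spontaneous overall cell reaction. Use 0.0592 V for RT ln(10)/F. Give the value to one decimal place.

Cathode: Cr³⁺/Cr²⁺; anode: Mn²⁺/Mn. E°cell = +0.76 V, n = 2.
log K = nE°cell / 0.0592 = (2)(+0.76) / 0.0592 = 25.7.

25.7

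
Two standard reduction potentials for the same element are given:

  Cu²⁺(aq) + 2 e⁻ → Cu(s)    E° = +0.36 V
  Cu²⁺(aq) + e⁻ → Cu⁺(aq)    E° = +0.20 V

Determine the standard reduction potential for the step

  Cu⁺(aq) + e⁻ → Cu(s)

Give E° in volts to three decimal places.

+0.520 V

Sequential free energies add, so n₃E°₃ = n₁E°₁ + n₂E°₂.
With n₃ = 2, and the known step contributing 1×(+0.20) V, the unknown satisfies 1·E° = 2×(+0.36) − 1×(+0.20) = +0.520.
E° = +0.520 / 1 = +0.520 V.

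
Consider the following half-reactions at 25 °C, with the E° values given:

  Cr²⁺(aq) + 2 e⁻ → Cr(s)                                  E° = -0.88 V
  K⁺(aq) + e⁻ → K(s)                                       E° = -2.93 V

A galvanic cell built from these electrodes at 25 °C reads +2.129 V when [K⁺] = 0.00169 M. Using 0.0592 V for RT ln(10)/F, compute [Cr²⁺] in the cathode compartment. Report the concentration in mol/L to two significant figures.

0.0013 M

Cr²⁺/Cr is the cathode, K⁺/K the anode: E°cell = +2.05 V, n = 2.
Overall reaction: Cr²⁺(aq) + 2 K(s) → Cr(s) + 2 K⁺(aq); Q = [K⁺]^2/[Cr²⁺]^1.
From E = E° − (0.0592/n) log Q: log Q = (E° − E)·n/0.0592 = (+2.05 − (+2.129))·2/0.0592 = -2.6689.
So 1·log[Cr²⁺] = 2·log(0.00169) − log Q = -5.5442 − (-2.6689) = -2.8753; [Cr²⁺] = 10^(-2.8753) ≈ 0.0013 M.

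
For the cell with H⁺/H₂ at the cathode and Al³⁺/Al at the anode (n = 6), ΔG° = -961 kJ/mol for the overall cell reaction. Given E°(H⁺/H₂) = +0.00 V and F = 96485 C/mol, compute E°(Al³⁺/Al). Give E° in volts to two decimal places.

E°cell = −ΔG°/(nF) = −(-961×10³)/((6)(96485)) = +1.660 V.
Since H⁺/H₂ is the cathode and Al³⁺/Al the anode, E°cell = E°(H⁺/H₂) − E°(Al³⁺/Al).
So E°(Al³⁺/Al) = E°(H⁺/H₂) − E°cell = (+0.00) − (+1.660) = -1.66 V.

-1.66 V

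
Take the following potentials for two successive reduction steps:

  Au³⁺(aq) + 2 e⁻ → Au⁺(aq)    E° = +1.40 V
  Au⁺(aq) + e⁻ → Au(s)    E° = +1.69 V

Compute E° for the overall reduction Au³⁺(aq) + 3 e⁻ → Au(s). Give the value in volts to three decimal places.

Standard free energies of sequential steps add: ΔG°₃ = ΔG°₁ + ΔG°₂, so n₃E°₃ = n₁E°₁ + n₂E°₂.
E°₃ = (2×+1.40 + 1×+1.69) / 3 = (+4.490) / 3 = +1.497 V.
E° values themselves are not directly additive — weighting by electron count is essential.

+1.497 V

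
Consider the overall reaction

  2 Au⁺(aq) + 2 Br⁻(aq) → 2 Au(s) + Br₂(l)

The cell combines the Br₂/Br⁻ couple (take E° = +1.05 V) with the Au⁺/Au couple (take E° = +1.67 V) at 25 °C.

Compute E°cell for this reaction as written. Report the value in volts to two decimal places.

The Au⁺/Au couple has the higher reduction potential, so it is the cathode; Br₂/Br⁻ is oxidised at the anode.
E°cell = E°(cathode) − E°(anode) = (+1.67) − (+1.05) = +0.62 V.
Since E°cell > 0, the reaction is spontaneous under standard conditions.

+0.62 V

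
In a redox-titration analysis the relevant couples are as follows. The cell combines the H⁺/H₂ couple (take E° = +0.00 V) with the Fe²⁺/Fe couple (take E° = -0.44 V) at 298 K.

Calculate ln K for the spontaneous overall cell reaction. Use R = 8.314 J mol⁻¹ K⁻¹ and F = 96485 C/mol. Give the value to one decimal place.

34.3

Cathode: H⁺/H₂; anode: Fe²⁺/Fe. E°cell = (+0.00) − (-0.44) = +0.44 V, with n = 2.
ΔG° = −nFE° = −RT ln K, so ln K = nFE°/(RT) = (2)(96485)(+0.44) / ((8.314)(298)) = 34.270.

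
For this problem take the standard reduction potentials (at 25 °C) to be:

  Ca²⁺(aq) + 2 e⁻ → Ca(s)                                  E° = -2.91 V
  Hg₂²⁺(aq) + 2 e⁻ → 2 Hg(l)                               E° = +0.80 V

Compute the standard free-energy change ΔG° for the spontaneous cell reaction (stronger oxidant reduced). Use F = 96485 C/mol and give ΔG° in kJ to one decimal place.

-715.9 kJ

Hg₂²⁺/Hg (E° = +0.80 V) is the cathode; Ca²⁺/Ca (E° = -2.91 V) is the anode, so E°cell = +3.71 V.
Balancing electrons gives n = 2 (lcm of 2 and 2).
ΔG° = −nFE° = −(2)(96485)(+3.71) = -715,919 J = -715.9 kJ.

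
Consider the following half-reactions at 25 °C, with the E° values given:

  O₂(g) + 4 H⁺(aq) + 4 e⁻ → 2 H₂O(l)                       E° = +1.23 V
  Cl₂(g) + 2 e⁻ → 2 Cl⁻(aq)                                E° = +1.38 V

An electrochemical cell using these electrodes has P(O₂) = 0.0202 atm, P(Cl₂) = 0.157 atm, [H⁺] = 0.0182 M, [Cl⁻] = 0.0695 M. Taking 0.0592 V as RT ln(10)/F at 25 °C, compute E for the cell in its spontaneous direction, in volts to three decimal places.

Cl₂/Cl⁻ is the cathode (higher E°), O₂/H₂O the anode: E°cell = +1.38 − (+1.23) = +0.15 V, n = 4.
Overall: 2 Cl₂(g) + 2 H₂O(l) → 4 Cl⁻(aq) + O₂(g) + 4 H⁺(aq)
Q = [Cl⁻]^4·P(O₂)·[H⁺]^4 / (P(Cl₂)^2); log Q = -11.678.
E = E° − (0.0592/n) log Q = +0.15 − (0.0592/4)(-11.678) = +0.323 V.

+0.323 V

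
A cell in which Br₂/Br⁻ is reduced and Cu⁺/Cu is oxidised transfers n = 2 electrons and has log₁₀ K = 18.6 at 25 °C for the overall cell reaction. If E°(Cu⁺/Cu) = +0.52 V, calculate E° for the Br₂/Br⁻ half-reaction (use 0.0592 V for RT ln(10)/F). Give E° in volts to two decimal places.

E°cell = (0.0592/n)·log K = (0.0592/2)(18.6) = +0.551 V.
Since Br₂/Br⁻ is the cathode and Cu⁺/Cu the anode, E°cell = E°(Br₂/Br⁻) − E°(Cu⁺/Cu).
So E°(Br₂/Br⁻) = E°cell + E°(Cu⁺/Cu) = +0.551 + (+0.52) = +1.07 V.

+1.07 V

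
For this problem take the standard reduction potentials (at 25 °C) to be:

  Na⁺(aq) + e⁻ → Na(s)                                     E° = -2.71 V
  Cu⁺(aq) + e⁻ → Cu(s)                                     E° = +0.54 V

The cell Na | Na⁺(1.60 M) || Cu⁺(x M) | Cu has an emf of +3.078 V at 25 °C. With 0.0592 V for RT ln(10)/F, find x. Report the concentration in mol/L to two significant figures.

Cu⁺/Cu is the cathode, Na⁺/Na the anode: E°cell = +3.25 V, n = 1.
Overall reaction: Cu⁺(aq) + Na(s) → Cu(s) + Na⁺(aq); Q = [Na⁺]^1/[Cu⁺]^1.
From E = E° − (0.0592/n) log Q: log Q = (E° − E)·n/0.0592 = (+3.25 − (+3.078))·1/0.0592 = 2.9054.
So 1·log[Cu⁺] = 1·log(1.6) − log Q = 0.2041 − (2.9054) = -2.7013; [Cu⁺] = 10^(-2.7013) ≈ 0.0020 M.

0.0020 M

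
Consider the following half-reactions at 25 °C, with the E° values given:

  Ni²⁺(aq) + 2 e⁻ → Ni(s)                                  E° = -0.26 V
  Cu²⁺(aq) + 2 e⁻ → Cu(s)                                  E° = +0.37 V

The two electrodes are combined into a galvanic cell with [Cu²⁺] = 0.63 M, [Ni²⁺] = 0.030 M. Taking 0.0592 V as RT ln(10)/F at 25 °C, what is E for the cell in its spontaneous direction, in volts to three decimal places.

+0.669 V

Cu²⁺/Cu is the cathode (higher E°), Ni²⁺/Ni the anode: E°cell = +0.37 − (-0.26) = +0.63 V, n = 2.
Overall: Cu²⁺(aq) + Ni(s) → Cu(s) + Ni²⁺(aq)
Q = [Ni²⁺] / ([Cu²⁺]); log Q = -1.322.
E = E° − (0.0592/n) log Q = +0.63 − (0.0592/2)(-1.322) = +0.669 V.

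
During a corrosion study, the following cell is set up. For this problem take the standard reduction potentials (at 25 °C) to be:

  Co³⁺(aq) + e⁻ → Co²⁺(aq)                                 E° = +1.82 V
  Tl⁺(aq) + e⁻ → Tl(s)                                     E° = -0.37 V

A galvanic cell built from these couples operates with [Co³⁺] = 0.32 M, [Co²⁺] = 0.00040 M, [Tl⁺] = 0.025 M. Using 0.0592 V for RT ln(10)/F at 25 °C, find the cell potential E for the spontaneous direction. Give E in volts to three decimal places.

+2.457 V

Co³⁺/Co²⁺ is the cathode (higher E°), Tl⁺/Tl the anode: E°cell = +1.82 − (-0.37) = +2.19 V, n = 1.
Overall: Co³⁺(aq) + Tl(s) → Co²⁺(aq) + Tl⁺(aq)
Q = [Co²⁺]·[Tl⁺] / ([Co³⁺]); log Q = -4.505.
E = E° − (0.0592/n) log Q = +2.19 − (0.0592/1)(-4.505) = +2.457 V.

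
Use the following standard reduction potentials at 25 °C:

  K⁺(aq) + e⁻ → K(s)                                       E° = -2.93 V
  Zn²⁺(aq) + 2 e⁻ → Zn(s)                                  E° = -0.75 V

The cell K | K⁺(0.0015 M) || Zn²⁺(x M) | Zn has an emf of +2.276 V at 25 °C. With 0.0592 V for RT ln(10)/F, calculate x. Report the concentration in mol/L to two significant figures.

Zn²⁺/Zn is the cathode, K⁺/K the anode: E°cell = +2.18 V, n = 2.
Overall reaction: Zn²⁺(aq) + 2 K(s) → Zn(s) + 2 K⁺(aq); Q = [K⁺]^2/[Zn²⁺]^1.
From E = E° − (0.0592/n) log Q: log Q = (E° − E)·n/0.0592 = (+2.18 − (+2.276))·2/0.0592 = -3.2432.
So 1·log[Zn²⁺] = 2·log(0.0015) − log Q = -5.6478 − (-3.2432) = -2.4046; [Zn²⁺] = 10^(-2.4046) ≈ 0.0039 M.

0.0039 M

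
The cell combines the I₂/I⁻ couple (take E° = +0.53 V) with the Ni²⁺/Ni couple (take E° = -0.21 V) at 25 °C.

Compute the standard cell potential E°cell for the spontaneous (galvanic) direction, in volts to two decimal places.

+0.74 V

The I₂/I⁻ couple has the higher reduction potential, so it is the cathode; Ni²⁺/Ni is oxidised at the anode.
E°cell = E°(cathode) − E°(anode) = (+0.53) − (-0.21) = +0.74 V.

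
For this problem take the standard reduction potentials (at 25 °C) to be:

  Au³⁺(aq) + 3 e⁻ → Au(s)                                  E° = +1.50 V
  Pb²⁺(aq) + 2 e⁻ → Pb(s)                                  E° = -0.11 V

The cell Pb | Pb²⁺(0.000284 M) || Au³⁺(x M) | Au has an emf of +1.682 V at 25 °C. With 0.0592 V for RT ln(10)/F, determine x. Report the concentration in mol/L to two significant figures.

0.021 M

Au³⁺/Au is the cathode, Pb²⁺/Pb the anode: E°cell = +1.61 V, n = 6.
Overall reaction: 2 Au³⁺(aq) + 3 Pb(s) → 2 Au(s) + 3 Pb²⁺(aq); Q = [Pb²⁺]^3/[Au³⁺]^2.
From E = E° − (0.0592/n) log Q: log Q = (E° − E)·n/0.0592 = (+1.61 − (+1.682))·6/0.0592 = -7.2973.
So 2·log[Au³⁺] = 3·log(0.000284) − log Q = -10.6400 − (-7.2973) = -3.3427; log[Au³⁺] = -3.3427 / 2 = -1.6713; [Au³⁺] = 10^(-1.6713) ≈ 0.021 M.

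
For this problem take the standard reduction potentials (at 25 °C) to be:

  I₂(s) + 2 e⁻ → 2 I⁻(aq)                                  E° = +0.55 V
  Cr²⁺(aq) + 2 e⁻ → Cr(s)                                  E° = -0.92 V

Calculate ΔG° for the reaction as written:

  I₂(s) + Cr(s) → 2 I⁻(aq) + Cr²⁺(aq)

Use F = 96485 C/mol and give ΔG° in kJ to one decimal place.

-283.7 kJ

As written, I₂/I⁻ is reduced (cathode) and Cr²⁺/Cr is oxidised (anode), so E°cell = (+0.55) − (-0.92) = +1.47 V.
Balancing electrons gives n = 2.
ΔG° = −nFE° = −(2)(96485)(+1.47) = -283,666 J = -283.7 kJ.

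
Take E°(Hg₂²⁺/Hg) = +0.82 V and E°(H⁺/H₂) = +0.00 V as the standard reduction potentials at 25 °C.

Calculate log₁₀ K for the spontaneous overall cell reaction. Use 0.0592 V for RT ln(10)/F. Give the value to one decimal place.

Cathode: Hg₂²⁺/Hg; anode: H⁺/H₂. E°cell = +0.82 V, n = 2.
log K = nE°cell / 0.0592 = (2)(+0.82) / 0.0592 = 27.7.

27.7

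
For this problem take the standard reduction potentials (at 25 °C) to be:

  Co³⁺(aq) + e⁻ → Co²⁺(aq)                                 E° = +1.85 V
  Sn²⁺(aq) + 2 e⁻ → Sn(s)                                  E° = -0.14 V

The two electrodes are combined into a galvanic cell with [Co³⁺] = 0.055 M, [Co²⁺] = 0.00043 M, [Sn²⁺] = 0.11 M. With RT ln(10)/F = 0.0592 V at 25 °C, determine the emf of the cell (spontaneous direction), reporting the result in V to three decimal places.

Co³⁺/Co²⁺ is the cathode (higher E°), Sn²⁺/Sn the anode: E°cell = +1.85 − (-0.14) = +1.99 V, n = 2.
Overall: 2 Co³⁺(aq) + Sn(s) → 2 Co²⁺(aq) + Sn²⁺(aq)
Q = [Co²⁺]^2·[Sn²⁺] / ([Co³⁺]^2); log Q = -5.172.
E = E° − (0.0592/n) log Q = +1.99 − (0.0592/2)(-5.172) = +2.143 V.

+2.143 V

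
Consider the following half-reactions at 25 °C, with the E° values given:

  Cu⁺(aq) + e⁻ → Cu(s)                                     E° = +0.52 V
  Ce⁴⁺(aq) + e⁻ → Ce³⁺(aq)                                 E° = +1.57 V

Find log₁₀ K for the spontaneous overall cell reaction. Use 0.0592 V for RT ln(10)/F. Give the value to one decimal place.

17.7

Cathode: Ce⁴⁺/Ce³⁺; anode: Cu⁺/Cu. E°cell = +1.05 V, n = 1.
log K = nE°cell / 0.0592 = (1)(+1.05) / 0.0592 = 17.7.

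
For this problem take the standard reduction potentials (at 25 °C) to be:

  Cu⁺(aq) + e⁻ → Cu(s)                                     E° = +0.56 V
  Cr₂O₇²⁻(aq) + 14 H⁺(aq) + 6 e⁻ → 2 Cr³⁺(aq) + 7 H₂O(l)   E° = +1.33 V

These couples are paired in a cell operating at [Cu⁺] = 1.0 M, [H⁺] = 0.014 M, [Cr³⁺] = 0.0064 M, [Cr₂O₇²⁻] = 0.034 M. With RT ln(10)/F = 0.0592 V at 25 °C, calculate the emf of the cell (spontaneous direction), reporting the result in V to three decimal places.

+0.543 V

Cr₂O₇²⁻/Cr³⁺ is the cathode (higher E°), Cu⁺/Cu the anode: E°cell = +1.33 − (+0.56) = +0.77 V, n = 6.
Overall: Cr₂O₇²⁻(aq) + 14 H⁺(aq) + 6 Cu(s) → 2 Cr³⁺(aq) + 7 H₂O(l) + 6 Cu⁺(aq)
Q = [Cr³⁺]^2·[Cu⁺]^6 / ([Cr₂O₇²⁻]·[H⁺]^14); log Q = 23.035.
E = E° − (0.0592/n) log Q = +0.77 − (0.0592/6)(23.035) = +0.543 V.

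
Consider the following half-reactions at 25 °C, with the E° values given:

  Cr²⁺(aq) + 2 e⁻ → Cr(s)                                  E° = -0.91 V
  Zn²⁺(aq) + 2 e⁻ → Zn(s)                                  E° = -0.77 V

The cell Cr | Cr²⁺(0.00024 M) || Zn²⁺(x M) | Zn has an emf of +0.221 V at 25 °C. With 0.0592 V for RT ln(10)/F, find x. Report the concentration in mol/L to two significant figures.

0.13 M

Zn²⁺/Zn is the cathode, Cr²⁺/Cr the anode: E°cell = +0.14 V, n = 2.
Overall reaction: Zn²⁺(aq) + Cr(s) → Zn(s) + Cr²⁺(aq); Q = [Cr²⁺]^1/[Zn²⁺]^1.
From E = E° − (0.0592/n) log Q: log Q = (E° − E)·n/0.0592 = (+0.14 − (+0.221))·2/0.0592 = -2.7365.
So 1·log[Zn²⁺] = 1·log(0.00024) − log Q = -3.6198 − (-2.7365) = -0.8833; [Zn²⁺] = 10^(-0.8833) ≈ 0.13 M.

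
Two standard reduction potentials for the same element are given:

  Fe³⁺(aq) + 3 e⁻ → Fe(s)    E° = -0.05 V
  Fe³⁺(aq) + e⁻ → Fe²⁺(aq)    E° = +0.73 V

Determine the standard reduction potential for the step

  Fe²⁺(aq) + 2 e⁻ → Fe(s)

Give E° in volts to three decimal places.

-0.440 V

Sequential free energies add, so n₃E°₃ = n₁E°₁ + n₂E°₂.
With n₃ = 3, and the known step contributing 1×(+0.73) V, the unknown satisfies 2·E° = 3×(-0.05) − 1×(+0.73) = -0.880.
E° = -0.880 / 2 = -0.440 V.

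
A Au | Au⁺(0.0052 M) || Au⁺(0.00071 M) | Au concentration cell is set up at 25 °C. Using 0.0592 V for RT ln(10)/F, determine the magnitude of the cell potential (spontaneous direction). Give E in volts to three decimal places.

For a concentration cell E°cell = 0. The 0.0052 M side is the cathode (reduction is favoured where [Au⁺] is higher).
With n = 1, E = −(0.0592/1) log([Au⁺]ₐₙ/[Au⁺]꜀ₐₜ) = −(0.0592/1) log(0.00071/0.0052) = −(0.0592/1)(-0.865) = +0.051 V.

+0.051 V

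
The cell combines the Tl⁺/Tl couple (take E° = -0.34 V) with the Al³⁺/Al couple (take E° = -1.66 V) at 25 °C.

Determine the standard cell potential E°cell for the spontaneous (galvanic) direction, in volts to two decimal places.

The Tl⁺/Tl couple has the higher reduction potential, so it is the cathode; Al³⁺/Al is oxidised at the anode.
E°cell = E°(cathode) − E°(anode) = (-0.34) − (-1.66) = +1.32 V.

+1.32 V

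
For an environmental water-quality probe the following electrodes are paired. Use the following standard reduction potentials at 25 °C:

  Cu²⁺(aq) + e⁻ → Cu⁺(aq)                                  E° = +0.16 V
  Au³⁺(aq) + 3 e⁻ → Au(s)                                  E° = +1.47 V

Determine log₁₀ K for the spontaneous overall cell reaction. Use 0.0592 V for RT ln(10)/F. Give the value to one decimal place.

66.4

Cathode: Au³⁺/Au; anode: Cu²⁺/Cu⁺. E°cell = +1.31 V, n = 3.
log K = nE°cell / 0.0592 = (3)(+1.31) / 0.0592 = 66.4.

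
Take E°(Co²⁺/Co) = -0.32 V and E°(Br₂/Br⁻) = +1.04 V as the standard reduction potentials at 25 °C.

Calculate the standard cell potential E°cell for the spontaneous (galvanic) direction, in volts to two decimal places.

The Br₂/Br⁻ couple has the higher reduction potential, so it is the cathode; Co²⁺/Co is oxidised at the anode.
E°cell = E°(cathode) − E°(anode) = (+1.04) − (-0.32) = +1.36 V.
Since E°cell > 0, the reaction is spontaneous under standard conditions.

+1.36 V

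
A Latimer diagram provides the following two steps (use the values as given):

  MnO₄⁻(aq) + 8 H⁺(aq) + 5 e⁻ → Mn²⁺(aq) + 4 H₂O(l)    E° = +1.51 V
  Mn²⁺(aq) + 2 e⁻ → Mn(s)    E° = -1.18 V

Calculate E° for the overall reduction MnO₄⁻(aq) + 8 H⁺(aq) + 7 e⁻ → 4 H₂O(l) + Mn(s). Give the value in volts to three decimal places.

+0.741 V

Adding the free-energy changes (−nFE°) of the two steps gives −n₃FE°₃ = −n₁FE°₁ − n₂FE°₂.
E°₃ = (5×+1.51 + 2×-1.18) / 7 = (+5.190) / 7 = +0.741 V.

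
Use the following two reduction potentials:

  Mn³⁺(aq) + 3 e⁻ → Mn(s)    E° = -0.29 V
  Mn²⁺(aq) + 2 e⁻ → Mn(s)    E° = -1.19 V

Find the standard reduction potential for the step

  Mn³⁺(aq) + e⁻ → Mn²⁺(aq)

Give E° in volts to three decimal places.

+1.510 V

Sequential free energies add, so n₃E°₃ = n₁E°₁ + n₂E°₂.
With n₃ = 3, and the known step contributing 2×(-1.19) V, the unknown satisfies 1·E° = 3×(-0.29) − 2×(-1.19) = +1.510.
E° = +1.510 / 1 = +1.510 V.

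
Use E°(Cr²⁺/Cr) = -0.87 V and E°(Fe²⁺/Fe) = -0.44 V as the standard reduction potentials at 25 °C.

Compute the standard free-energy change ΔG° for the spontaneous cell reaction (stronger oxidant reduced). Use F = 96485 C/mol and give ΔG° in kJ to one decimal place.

-83.0 kJ

Fe²⁺/Fe (E° = -0.44 V) is the cathode; Cr²⁺/Cr (E° = -0.87 V) is the anode, so E°cell = +0.43 V.
Balancing electrons gives n = 2 (lcm of 2 and 2).
ΔG° = −nFE° = −(2)(96485)(+0.43) = -82,977 J = -83.0 kJ.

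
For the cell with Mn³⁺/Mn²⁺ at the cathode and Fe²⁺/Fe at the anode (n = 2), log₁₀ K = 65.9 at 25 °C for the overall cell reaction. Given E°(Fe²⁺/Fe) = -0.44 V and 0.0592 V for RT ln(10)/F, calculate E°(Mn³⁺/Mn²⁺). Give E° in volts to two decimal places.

E°cell = (0.0592/n)·log K = (0.0592/2)(65.9) = +1.951 V.
Since Mn³⁺/Mn²⁺ is the cathode and Fe²⁺/Fe the anode, E°cell = E°(Mn³⁺/Mn²⁺) − E°(Fe²⁺/Fe).
So E°(Mn³⁺/Mn²⁺) = E°cell + E°(Fe²⁺/Fe) = +1.951 + (-0.44) = +1.51 V.

+1.51 V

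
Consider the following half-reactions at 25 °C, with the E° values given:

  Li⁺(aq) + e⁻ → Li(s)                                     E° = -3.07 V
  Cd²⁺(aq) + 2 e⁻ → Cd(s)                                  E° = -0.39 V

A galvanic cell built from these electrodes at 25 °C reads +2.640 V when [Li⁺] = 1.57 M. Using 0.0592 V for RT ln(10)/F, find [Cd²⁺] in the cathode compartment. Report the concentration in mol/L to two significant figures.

0.11 M

Cd²⁺/Cd is the cathode, Li⁺/Li the anode: E°cell = +2.68 V, n = 2.
Overall reaction: Cd²⁺(aq) + 2 Li(s) → Cd(s) + 2 Li⁺(aq); Q = [Li⁺]^2/[Cd²⁺]^1.
From E = E° − (0.0592/n) log Q: log Q = (E° − E)·n/0.0592 = (+2.68 − (+2.640))·2/0.0592 = 1.3514.
So 1·log[Cd²⁺] = 2·log(1.57) − log Q = 0.3918 − (1.3514) = -0.9596; [Cd²⁺] = 10^(-0.9596) ≈ 0.11 M.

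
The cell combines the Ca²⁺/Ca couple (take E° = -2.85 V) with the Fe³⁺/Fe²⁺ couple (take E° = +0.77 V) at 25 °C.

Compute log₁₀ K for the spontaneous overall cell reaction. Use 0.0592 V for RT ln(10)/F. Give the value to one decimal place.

122.3

Cathode: Fe³⁺/Fe²⁺; anode: Ca²⁺/Ca. E°cell = +3.62 V, n = 2.
log K = nE°cell / 0.0592 = (2)(+3.62) / 0.0592 = 122.3.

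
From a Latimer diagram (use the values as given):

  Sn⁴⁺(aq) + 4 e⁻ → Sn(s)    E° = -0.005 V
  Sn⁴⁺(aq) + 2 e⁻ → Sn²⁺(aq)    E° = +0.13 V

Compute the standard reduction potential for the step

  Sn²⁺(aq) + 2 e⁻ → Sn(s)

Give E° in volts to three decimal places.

-0.140 V

Sequential free energies add, so n₃E°₃ = n₁E°₁ + n₂E°₂.
With n₃ = 4, and the known step contributing 2×(+0.13) V, the unknown satisfies 2·E° = 4×(-0.005) − 2×(+0.13) = -0.280.
E° = -0.280 / 2 = -0.140 V.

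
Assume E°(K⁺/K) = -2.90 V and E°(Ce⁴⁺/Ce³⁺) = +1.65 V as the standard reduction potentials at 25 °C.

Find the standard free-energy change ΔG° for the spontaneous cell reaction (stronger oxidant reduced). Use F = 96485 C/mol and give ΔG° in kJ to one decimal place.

Ce⁴⁺/Ce³⁺ (E° = +1.65 V) is the cathode; K⁺/K (E° = -2.90 V) is the anode, so E°cell = +4.55 V.
Balancing electrons gives n = 1 (lcm of 1 and 1).
ΔG° = −nFE° = −(1)(96485)(+4.55) = -439,007 J = -439.0 kJ.

-439.0 kJ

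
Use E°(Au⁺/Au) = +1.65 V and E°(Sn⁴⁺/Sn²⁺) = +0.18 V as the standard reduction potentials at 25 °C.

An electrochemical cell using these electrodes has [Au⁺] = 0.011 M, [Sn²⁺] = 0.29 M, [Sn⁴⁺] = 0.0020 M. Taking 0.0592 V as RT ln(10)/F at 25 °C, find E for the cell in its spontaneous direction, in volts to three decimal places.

+1.418 V

Au⁺/Au is the cathode (higher E°), Sn⁴⁺/Sn²⁺ the anode: E°cell = +1.65 − (+0.18) = +1.47 V, n = 2.
Overall: 2 Au⁺(aq) + Sn²⁺(aq) → 2 Au(s) + Sn⁴⁺(aq)
Q = [Sn⁴⁺] / ([Au⁺]^2·[Sn²⁺]); log Q = 1.756.
E = E° − (0.0592/n) log Q = +1.47 − (0.0592/2)(1.756) = +1.418 V.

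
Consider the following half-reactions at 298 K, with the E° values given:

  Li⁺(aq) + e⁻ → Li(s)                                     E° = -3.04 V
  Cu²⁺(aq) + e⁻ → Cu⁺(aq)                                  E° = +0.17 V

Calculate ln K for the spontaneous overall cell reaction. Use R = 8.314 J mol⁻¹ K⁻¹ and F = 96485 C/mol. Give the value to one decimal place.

Cathode: Cu²⁺/Cu⁺; anode: Li⁺/Li. E°cell = (+0.17) − (-3.04) = +3.21 V, with n = 1.
ΔG° = −nFE° = −RT ln K, so ln K = nFE°/(RT) = (1)(96485)(+3.21) / ((8.314)(298)) = 125.008.

125.0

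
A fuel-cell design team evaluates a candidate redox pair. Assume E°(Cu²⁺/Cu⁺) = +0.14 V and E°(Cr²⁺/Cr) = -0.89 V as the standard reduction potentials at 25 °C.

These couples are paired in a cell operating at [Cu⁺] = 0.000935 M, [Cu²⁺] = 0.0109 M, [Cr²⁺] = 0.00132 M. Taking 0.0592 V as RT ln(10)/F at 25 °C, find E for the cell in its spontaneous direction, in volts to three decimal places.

Cu²⁺/Cu⁺ is the cathode (higher E°), Cr²⁺/Cr the anode: E°cell = +0.14 − (-0.89) = +1.03 V, n = 2.
Overall: 2 Cu²⁺(aq) + Cr(s) → 2 Cu⁺(aq) + Cr²⁺(aq)
Q = [Cu⁺]^2·[Cr²⁺] / ([Cu²⁺]^2); log Q = -5.013.
E = E° − (0.0592/n) log Q = +1.03 − (0.0592/2)(-5.013) = +1.178 V.

+1.178 V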